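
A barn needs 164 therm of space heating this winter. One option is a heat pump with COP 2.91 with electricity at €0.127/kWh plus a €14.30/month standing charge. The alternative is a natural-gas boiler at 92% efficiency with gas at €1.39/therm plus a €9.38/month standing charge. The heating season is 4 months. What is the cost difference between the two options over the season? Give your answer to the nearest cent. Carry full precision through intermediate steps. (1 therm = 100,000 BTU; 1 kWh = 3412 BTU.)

€18.33

Heat load = 164 therm × 100,000 = 16,400,000 BTU
Gas: input = 16,400,000 / 0.92 = 17,826,087 BTU = 178.3 therm → 178.3 × €1.39 = €247.78; + 4 × €9.38 standing = €285.30
Heat pump: 16,400,000 BTU / 3412 = 4,807 kWh heat; / 2.91 = 1,652 kWh in → × €0.127 = €209.77; + 4 × €14.30 standing = €266.97
Difference = |€285.30 − €266.97| = €18.33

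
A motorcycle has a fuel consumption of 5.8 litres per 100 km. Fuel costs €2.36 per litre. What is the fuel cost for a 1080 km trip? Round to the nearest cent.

Fuel = 5.8 L/100 km × 1080 km / 100 = 62.64 L
Cost = 62.64 L × €2.36/L = €147.83

€147.83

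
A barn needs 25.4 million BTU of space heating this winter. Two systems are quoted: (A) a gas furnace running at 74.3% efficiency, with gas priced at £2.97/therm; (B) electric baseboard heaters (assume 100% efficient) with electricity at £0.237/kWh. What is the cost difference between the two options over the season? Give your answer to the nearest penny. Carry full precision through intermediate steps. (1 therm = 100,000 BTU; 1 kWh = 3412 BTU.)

£748.99

Heat load = 25.4 × 10⁶ BTU = 25,400,000 BTU
Gas: input = 25,400,000 / 0.743 = 34,185,734 BTU = 341.9 therm → 341.9 × £2.97 = £1,015.32
Electric: 25,400,000 BTU / 3412 = 7,444 kWh → × £0.237 = £1,764.30
Difference = |£1,015.32 − £1,764.30| = £748.99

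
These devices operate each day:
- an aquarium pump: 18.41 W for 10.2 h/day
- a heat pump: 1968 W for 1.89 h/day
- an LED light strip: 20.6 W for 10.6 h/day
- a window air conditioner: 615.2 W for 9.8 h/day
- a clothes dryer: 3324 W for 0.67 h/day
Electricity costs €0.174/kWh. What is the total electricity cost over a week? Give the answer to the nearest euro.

aquarium pump: 18.41 W × 10.2 h × 7 d = 1,314 Wh = 1.314 kWh
heat pump: 1968 W × 1.89 h × 7 d = 26,037 Wh = 26.04 kWh
LED light strip: 20.6 W × 10.6 h × 7 d = 1,529 Wh = 1.529 kWh
window air conditioner: 615.2 W × 9.8 h × 7 d = 42,203 Wh = 42.2 kWh
clothes dryer: 3324 W × 0.67 h × 7 d = 15,590 Wh = 15.59 kWh
Total energy = 1.314 + 26.04 + 1.529 + 42.2 + 15.59 = 86.67 kWh
Cost = 86.67 kWh × €0.174 = €15.08 ≈ €15

€15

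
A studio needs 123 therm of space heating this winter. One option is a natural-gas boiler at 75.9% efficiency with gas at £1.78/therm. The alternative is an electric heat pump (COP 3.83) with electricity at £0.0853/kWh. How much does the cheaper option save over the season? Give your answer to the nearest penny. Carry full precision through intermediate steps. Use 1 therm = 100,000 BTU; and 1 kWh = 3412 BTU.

Heat load = 123 therm × 100,000 = 12,300,000 BTU
Gas: input = 12,300,000 / 0.759 = 16,205,534 BTU = 162.1 therm → 162.1 × £1.78 = £288.46
Heat pump: 12,300,000 BTU / 3412 = 3,605 kWh heat; / 3.83 = 941.2 kWh in → × £0.0853 = £80.29
Difference = |£288.46 − £80.29| = £208.17

£208.17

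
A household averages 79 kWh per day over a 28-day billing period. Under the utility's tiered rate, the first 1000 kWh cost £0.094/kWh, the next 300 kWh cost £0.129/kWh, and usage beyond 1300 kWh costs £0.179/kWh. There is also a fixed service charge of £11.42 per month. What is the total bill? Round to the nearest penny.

£307.37

Usage = 79 kWh/day × 28 days = 2212 kWh
First 1000 kWh × £0.094 = £94.00
Next 300 kWh × £0.129 = £38.70
Remaining 912 kWh × £0.179 = £163.25
Energy charge = £295.95; + service £11.42 = £307.37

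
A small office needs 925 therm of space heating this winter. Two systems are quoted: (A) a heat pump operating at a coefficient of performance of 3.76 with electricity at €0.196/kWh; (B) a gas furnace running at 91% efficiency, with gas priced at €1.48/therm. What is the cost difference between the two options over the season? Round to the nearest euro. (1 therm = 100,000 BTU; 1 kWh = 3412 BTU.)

Heat load = 925 therm × 100,000 = 92,500,000 BTU
Gas: input = 92,500,000 / 0.91 = 101,648,352 BTU = 1,016 therm → 1,016 × €1.48 = €1,504.40
Heat pump: 92,500,000 BTU / 3412 = 27,110 kWh heat; / 3.76 = 7,210 kWh in → × €0.196 = €1,413.19
Difference = |€1,504.40 − €1,413.19| = €91.20 ≈ €91

€91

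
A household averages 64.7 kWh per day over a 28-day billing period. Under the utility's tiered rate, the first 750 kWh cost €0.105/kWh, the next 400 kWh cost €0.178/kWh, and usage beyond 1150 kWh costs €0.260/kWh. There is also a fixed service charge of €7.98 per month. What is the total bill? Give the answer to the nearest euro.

€330

Usage = 64.7 kWh/day × 28 days = 1811.6 kWh
First 750 kWh × €0.105 = €78.75
Next 400 kWh × €0.178 = €71.20
Remaining 661.6 kWh × €0.260 = €172.02
Energy charge = €321.97; + service €7.98 = €329.95 ≈ €330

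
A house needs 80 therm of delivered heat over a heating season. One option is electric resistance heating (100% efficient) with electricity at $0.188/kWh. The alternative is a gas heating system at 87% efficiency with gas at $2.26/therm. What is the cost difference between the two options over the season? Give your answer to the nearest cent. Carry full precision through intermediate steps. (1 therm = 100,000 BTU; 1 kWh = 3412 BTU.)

$232.98

Heat load = 80 therm × 100,000 = 8,000,000 BTU
Gas: input = 8,000,000 / 0.87 = 9,195,402 BTU = 91.95 therm → 91.95 × $2.26 = $207.82
Electric: 8,000,000 BTU / 3412 = 2,345 kWh → × $0.188 = $440.80
Difference = |$207.82 − $440.80| = $232.98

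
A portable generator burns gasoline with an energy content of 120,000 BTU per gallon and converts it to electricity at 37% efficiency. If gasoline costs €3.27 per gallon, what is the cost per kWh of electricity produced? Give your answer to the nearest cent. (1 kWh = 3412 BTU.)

€0.25

Electrical output per gallon = 120,000 BTU × 0.37 / 3412 BTU/kWh = 13.01 kWh
Cost per kWh = €3.27 / 13.01 kWh = €0.251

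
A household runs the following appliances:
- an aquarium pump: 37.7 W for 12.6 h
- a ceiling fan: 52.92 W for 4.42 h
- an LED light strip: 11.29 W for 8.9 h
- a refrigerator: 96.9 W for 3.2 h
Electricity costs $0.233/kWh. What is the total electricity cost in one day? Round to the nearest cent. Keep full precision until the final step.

aquarium pump: 37.7 W × 12.6 h = 475 Wh = 0.475 kWh
ceiling fan: 52.92 W × 4.42 h = 234 Wh = 0.2339 kWh
LED light strip: 11.29 W × 8.9 h = 100 Wh = 0.1005 kWh
refrigerator: 96.9 W × 3.2 h = 310 Wh = 0.3101 kWh
Total energy = 0.475 + 0.2339 + 0.1005 + 0.3101 = 1.119 kWh
Cost = 1.119 kWh × $0.233 = $0.26

$0.26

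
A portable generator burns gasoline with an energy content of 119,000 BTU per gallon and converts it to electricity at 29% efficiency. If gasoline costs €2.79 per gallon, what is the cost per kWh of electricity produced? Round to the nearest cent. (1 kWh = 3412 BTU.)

Electrical output per gallon = 119,000 BTU × 0.29 / 3412 BTU/kWh = 10.11 kWh
Cost per kWh = €2.79 / 10.11 kWh = €0.276

€0.28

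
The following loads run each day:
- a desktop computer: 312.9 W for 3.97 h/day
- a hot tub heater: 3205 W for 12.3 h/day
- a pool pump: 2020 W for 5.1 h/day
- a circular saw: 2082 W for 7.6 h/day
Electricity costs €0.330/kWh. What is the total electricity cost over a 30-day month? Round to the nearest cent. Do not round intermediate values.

desktop computer: 312.9 W × 3.97 h × 30 d = 37,266 Wh = 37.27 kWh
hot tub heater: 3205 W × 12.3 h × 30 d = 1,182,645 Wh = 1,183 kWh
pool pump: 2020 W × 5.1 h × 30 d = 309,060 Wh = 309.1 kWh
circular saw: 2082 W × 7.6 h × 30 d = 474,696 Wh = 474.7 kWh
Total energy = 37.27 + 1,183 + 309.1 + 474.7 = 2,004 kWh
Cost = 2,004 kWh × €0.330 = €661.21

€661.21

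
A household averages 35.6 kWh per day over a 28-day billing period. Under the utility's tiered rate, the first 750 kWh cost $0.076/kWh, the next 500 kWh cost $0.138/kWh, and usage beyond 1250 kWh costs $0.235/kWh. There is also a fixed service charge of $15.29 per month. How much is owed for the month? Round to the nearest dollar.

Usage = 35.6 kWh/day × 28 days = 996.8 kWh
First 750 kWh × $0.076 = $57.00
Next 246.8 kWh × $0.138 = $34.06
Remaining tier: 0 kWh (not reached)
Energy charge = $91.06; + service $15.29 = $106.35 ≈ $106

$106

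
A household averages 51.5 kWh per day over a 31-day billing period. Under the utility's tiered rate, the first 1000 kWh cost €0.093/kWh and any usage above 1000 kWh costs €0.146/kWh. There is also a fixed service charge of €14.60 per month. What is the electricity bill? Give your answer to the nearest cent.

Usage = 51.5 kWh/day × 31 days = 1596.5 kWh
First 1000 kWh × €0.093 = €93.00
Remaining 596.5 kWh × €0.146 = €87.09
Energy charge = €180.09; + service €14.60 = €194.69

€194.69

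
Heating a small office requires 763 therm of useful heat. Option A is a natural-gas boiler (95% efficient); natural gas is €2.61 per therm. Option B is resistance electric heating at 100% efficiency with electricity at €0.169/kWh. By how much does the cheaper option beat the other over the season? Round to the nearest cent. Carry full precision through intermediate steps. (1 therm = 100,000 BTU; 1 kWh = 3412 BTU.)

Heat load = 763 therm × 100,000 = 76,300,000 BTU
Gas: input = 76,300,000 / 0.95 = 80,315,789 BTU = 803.2 therm → 803.2 × €2.61 = €2,096.24
Electric: 76,300,000 BTU / 3412 = 22,360 kWh → × €0.169 = €3,779.22
Difference = |€2,096.24 − €3,779.22| = €1,682.98

€1682.98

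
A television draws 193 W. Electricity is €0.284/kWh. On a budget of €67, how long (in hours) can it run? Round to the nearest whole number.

Energy budget = €67 / €0.284 per kWh = 235.9 kWh = 235,915 Wh
Runtime = 235,915 Wh / 193 W = 1,222 h

1222 h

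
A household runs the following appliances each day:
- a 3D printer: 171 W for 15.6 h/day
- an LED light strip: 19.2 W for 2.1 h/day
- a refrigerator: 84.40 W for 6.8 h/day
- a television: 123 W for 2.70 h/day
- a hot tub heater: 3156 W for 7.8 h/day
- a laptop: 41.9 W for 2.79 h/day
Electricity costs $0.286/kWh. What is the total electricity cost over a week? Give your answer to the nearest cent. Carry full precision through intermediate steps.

$56.75

3D printer: 171 W × 15.6 h × 7 d = 18,673 Wh = 18.67 kWh
LED light strip: 19.2 W × 2.1 h × 7 d = 282 Wh = 0.2822 kWh
refrigerator: 84.40 W × 6.8 h × 7 d = 4,017 Wh = 4.017 kWh
television: 123 W × 2.70 h × 7 d = 2,325 Wh = 2.325 kWh
hot tub heater: 3156 W × 7.8 h × 7 d = 172,318 Wh = 172.3 kWh
laptop: 41.9 W × 2.79 h × 7 d = 818 Wh = 0.8183 kWh
Total energy = 18.67 + 0.2822 + 4.017 + 2.325 + 172.3 + 0.8183 = 198.4 kWh
Cost = 198.4 kWh × $0.286 = $56.75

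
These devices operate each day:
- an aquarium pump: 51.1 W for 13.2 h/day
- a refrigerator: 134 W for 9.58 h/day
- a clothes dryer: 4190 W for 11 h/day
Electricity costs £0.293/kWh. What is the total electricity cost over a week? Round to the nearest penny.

£98.55

aquarium pump: 51.1 W × 13.2 h × 7 d = 4,722 Wh = 4.722 kWh
refrigerator: 134 W × 9.58 h × 7 d = 8,986 Wh = 8.986 kWh
clothes dryer: 4190 W × 11 h × 7 d = 322,630 Wh = 322.6 kWh
Total energy = 4.722 + 8.986 + 322.6 = 336.3 kWh
Cost = 336.3 kWh × £0.293 = £98.55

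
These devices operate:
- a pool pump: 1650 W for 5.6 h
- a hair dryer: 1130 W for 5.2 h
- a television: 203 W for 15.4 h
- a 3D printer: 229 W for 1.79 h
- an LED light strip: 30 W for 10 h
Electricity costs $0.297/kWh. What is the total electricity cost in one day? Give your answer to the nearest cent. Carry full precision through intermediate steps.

pool pump: 1650 W × 5.6 h = 9,240 Wh = 9.24 kWh
hair dryer: 1130 W × 5.2 h = 5,876 Wh = 5.876 kWh
television: 203 W × 15.4 h = 3,126 Wh = 3.126 kWh
3D printer: 229 W × 1.79 h = 410 Wh = 0.4099 kWh
LED light strip: 30 W × 10 h = 300 Wh = 0.3 kWh
Total energy = 9.24 + 5.876 + 3.126 + 0.4099 + 0.3 = 18.95 kWh
Cost = 18.95 kWh × $0.297 = $5.63

$5.63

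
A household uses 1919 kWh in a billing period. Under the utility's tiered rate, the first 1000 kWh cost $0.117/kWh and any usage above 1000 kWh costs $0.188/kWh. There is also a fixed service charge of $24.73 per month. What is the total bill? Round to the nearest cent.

First 1000 kWh × $0.117 = $117.00
Remaining 919 kWh × $0.188 = $172.77
Energy charge = $289.77; + service $24.73 = $314.50

$314.50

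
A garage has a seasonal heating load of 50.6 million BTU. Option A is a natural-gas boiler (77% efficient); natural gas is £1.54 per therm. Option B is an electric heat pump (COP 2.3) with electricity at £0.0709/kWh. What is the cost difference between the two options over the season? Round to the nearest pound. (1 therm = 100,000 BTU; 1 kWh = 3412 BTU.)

Heat load = 50.6 × 10⁶ BTU = 50,600,000 BTU
Gas: input = 50,600,000 / 0.77 = 65,714,286 BTU = 657.1 therm → 657.1 × £1.54 = £1,012.00
Heat pump: 50,600,000 BTU / 3412 = 14,830 kWh heat; / 2.3 = 6,448 kWh in → × £0.0709 = £457.15
Difference = |£1,012.00 − £457.15| = £554.85 ≈ £555

£555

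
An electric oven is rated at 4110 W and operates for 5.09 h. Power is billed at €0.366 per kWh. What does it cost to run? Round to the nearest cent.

€7.66

Energy = 4110 W × 5.09 h = 20,920 Wh = 20.92 kWh
Cost = 20.92 kWh × €0.366/kWh = €7.66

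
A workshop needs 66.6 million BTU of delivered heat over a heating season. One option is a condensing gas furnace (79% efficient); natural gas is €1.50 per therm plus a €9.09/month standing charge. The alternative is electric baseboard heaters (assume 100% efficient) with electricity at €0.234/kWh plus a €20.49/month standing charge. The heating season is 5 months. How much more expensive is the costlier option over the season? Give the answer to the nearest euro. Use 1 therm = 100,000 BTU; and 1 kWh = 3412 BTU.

€3360

Heat load = 66.6 × 10⁶ BTU = 66,600,000 BTU
Gas: input = 66,600,000 / 0.79 = 84,303,797 BTU = 843 therm → 843 × €1.50 = €1,264.56; + 5 × €9.09 standing = €1,310.01
Electric: 66,600,000 BTU / 3412 = 19,520 kWh → × €0.234 = €4,567.53; + 5 × €20.49 standing = €4,669.98
Difference = |€1,310.01 − €4,669.98| = €3,359.97 ≈ €3360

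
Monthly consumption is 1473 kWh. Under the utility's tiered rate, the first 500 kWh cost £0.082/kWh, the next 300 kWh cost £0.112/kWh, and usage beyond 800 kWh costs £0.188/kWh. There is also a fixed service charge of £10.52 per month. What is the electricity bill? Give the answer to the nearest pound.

First 500 kWh × £0.082 = £41.00
Next 300 kWh × £0.112 = £33.60
Remaining 673 kWh × £0.188 = £126.52
Energy charge = £201.12; + service £10.52 = £211.64 ≈ £212

£212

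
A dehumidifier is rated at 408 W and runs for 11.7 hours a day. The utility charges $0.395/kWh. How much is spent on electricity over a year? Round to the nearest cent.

Energy = 408 W × 11.7 h/day × 365 days = 1,742,364 Wh = 1,742 kWh
Cost = 1,742 kWh × $0.395/kWh = $688.23

$688.23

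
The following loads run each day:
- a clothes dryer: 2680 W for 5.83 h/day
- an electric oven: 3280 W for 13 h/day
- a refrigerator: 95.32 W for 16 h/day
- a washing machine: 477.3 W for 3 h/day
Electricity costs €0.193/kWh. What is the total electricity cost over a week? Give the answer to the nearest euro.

€83

clothes dryer: 2680 W × 5.83 h × 7 d = 109,371 Wh = 109.4 kWh
electric oven: 3280 W × 13 h × 7 d = 298,480 Wh = 298.5 kWh
refrigerator: 95.32 W × 16 h × 7 d = 10,676 Wh = 10.68 kWh
washing machine: 477.3 W × 3 h × 7 d = 10,023 Wh = 10.02 kWh
Total energy = 109.4 + 298.5 + 10.68 + 10.02 = 428.5 kWh
Cost = 428.5 kWh × €0.193 = €82.71 ≈ €83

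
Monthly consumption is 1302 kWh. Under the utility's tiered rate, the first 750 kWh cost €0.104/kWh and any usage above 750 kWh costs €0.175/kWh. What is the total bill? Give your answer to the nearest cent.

First 750 kWh × €0.104 = €78.00
Remaining 552 kWh × €0.175 = €96.60
Total = €174.60

€174.60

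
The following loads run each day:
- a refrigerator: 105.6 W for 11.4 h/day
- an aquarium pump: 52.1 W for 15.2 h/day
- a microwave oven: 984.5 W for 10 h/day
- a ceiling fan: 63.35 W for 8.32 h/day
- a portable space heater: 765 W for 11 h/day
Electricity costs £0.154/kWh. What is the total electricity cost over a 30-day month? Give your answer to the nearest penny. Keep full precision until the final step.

£96.02

refrigerator: 105.6 W × 11.4 h × 30 d = 36,115 Wh = 36.12 kWh
aquarium pump: 52.1 W × 15.2 h × 30 d = 23,758 Wh = 23.76 kWh
microwave oven: 984.5 W × 10 h × 30 d = 295,350 Wh = 295.4 kWh
ceiling fan: 63.35 W × 8.32 h × 30 d = 15,812 Wh = 15.81 kWh
portable space heater: 765 W × 11 h × 30 d = 252,450 Wh = 252.4 kWh
Total energy = 36.12 + 23.76 + 295.4 + 15.81 + 252.4 = 623.5 kWh
Cost = 623.5 kWh × £0.154 = £96.02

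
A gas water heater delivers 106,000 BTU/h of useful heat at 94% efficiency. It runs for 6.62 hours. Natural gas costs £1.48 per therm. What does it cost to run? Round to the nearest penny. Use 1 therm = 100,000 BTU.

Heat delivered = 106,000 BTU/h × 6.62 h = 701,720 BTU
Gas input = 701,720 / 0.94 = 746,511 BTU
= 746,511 / 100,000 = 7.465 therm
Cost = 7.465 × £1.48/therm = £11.05

£11.05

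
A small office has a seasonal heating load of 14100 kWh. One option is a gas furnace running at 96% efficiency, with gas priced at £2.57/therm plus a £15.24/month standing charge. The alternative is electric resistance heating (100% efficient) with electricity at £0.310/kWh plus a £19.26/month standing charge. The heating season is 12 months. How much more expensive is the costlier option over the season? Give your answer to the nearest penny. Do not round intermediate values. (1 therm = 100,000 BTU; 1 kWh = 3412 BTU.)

£3131.32

Heat load = 14100 kWh × 3412 = 48,109,200 BTU
Gas: input = 48,109,200 / 0.96 = 50,113,750 BTU = 501.1 therm → 501.1 × £2.57 = £1,287.92; + 12 × £15.24 standing = £1,470.80
Electric: 48,109,200 BTU / 3412 = 14,100 kWh → × £0.310 = £4,371.00; + 12 × £19.26 standing = £4,602.12
Difference = |£1,470.80 − £4,602.12| = £3,131.32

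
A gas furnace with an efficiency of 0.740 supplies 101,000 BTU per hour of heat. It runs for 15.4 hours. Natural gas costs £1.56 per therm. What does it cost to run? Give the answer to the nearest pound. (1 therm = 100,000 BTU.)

Heat delivered = 101,000 BTU/h × 15.4 h = 1,555,400 BTU
Gas input = 1,555,400 / 0.740 = 2,101,892 BTU
= 2,101,892 / 100,000 = 21.02 therm
Cost = 21.02 × £1.56/therm = £32.79 ≈ £33

£33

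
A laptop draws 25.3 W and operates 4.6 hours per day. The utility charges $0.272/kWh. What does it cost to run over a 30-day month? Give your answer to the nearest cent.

$0.95

Energy = 25.3 W × 4.6 h/day × 30 days = 3,491 Wh = 3.491 kWh
Cost = 3.491 kWh × $0.272/kWh = $0.95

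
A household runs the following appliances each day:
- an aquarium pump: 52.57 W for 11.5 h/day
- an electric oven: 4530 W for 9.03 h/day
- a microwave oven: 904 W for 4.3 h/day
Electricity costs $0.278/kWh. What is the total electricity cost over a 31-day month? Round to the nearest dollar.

aquarium pump: 52.57 W × 11.5 h × 31 d = 18,741 Wh = 18.74 kWh
electric oven: 4530 W × 9.03 h × 31 d = 1,268,083 Wh = 1,268 kWh
microwave oven: 904 W × 4.3 h × 31 d = 120,503 Wh = 120.5 kWh
Total energy = 18.74 + 1,268 + 120.5 = 1,407 kWh
Cost = 1,407 kWh × $0.278 = $391.24 ≈ $391

$391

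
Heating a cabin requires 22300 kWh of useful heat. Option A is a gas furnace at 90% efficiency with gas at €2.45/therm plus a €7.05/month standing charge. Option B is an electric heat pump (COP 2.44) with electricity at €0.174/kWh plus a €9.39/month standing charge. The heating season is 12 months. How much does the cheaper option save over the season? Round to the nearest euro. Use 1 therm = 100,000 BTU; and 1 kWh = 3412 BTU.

Heat load = 22300 kWh × 3412 = 76,087,600 BTU
Gas: input = 76,087,600 / 0.900 = 84,541,778 BTU = 845.4 therm → 845.4 × €2.45 = €2,071.27; + 12 × €7.05 standing = €2,155.87
Heat pump: 76,087,600 BTU / 3412 = 22,300 kWh heat; / 2.44 = 9,139 kWh in → × €0.174 = €1,590.25; + 12 × €9.39 standing = €1,702.93
Difference = |€2,155.87 − €1,702.93| = €452.95 ≈ €453

€453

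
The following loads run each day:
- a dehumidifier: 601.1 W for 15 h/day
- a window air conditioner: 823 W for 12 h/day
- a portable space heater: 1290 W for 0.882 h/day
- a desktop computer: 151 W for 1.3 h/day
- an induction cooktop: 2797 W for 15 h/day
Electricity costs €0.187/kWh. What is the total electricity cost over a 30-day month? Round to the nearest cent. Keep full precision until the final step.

dehumidifier: 601.1 W × 15 h × 30 d = 270,495 Wh = 270.5 kWh
window air conditioner: 823 W × 12 h × 30 d = 296,280 Wh = 296.3 kWh
portable space heater: 1290 W × 0.882 h × 30 d = 34,133 Wh = 34.13 kWh
desktop computer: 151 W × 1.3 h × 30 d = 5,889 Wh = 5.889 kWh
induction cooktop: 2797 W × 15 h × 30 d = 1,258,650 Wh = 1,259 kWh
Total energy = 270.5 + 296.3 + 34.13 + 5.889 + 1,259 = 1,865 kWh
Cost = 1,865 kWh × €0.187 = €348.84

€348.84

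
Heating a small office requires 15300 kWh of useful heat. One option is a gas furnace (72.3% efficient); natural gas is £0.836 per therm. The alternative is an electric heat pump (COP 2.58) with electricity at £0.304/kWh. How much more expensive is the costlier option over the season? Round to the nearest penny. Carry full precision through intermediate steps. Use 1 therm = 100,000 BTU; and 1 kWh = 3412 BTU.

£1199.16

Heat load = 15300 kWh × 3412 = 52,203,600 BTU
Gas: input = 52,203,600 / 0.723 = 72,204,149 BTU = 722 therm → 722 × £0.836 = £603.63
Heat pump: 52,203,600 BTU / 3412 = 15,300 kWh heat; / 2.58 = 5,930 kWh in → × £0.304 = £1,802.79
Difference = |£603.63 − £1,802.79| = £1,199.16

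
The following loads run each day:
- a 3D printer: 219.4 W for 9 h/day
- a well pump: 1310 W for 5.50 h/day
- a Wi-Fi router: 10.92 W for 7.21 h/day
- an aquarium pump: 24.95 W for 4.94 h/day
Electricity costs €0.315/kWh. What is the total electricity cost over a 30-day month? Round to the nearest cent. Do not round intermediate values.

€88.66

3D printer: 219.4 W × 9 h × 30 d = 59,238 Wh = 59.24 kWh
well pump: 1310 W × 5.50 h × 30 d = 216,150 Wh = 216.2 kWh
Wi-Fi router: 10.92 W × 7.21 h × 30 d = 2,362 Wh = 2.362 kWh
aquarium pump: 24.95 W × 4.94 h × 30 d = 3,698 Wh = 3.698 kWh
Total energy = 59.24 + 216.2 + 2.362 + 3.698 = 281.4 kWh
Cost = 281.4 kWh × €0.315 = €88.66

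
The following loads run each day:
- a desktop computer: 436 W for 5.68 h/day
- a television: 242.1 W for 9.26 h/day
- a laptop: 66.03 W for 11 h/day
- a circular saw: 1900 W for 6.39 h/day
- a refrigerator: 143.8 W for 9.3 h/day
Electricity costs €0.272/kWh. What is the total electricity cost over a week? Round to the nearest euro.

€36

desktop computer: 436 W × 5.68 h × 7 d = 17,335 Wh = 17.34 kWh
television: 242.1 W × 9.26 h × 7 d = 15,693 Wh = 15.69 kWh
laptop: 66.03 W × 11 h × 7 d = 5,084 Wh = 5.084 kWh
circular saw: 1900 W × 6.39 h × 7 d = 84,987 Wh = 84.99 kWh
refrigerator: 143.8 W × 9.3 h × 7 d = 9,361 Wh = 9.361 kWh
Total energy = 17.34 + 15.69 + 5.084 + 84.99 + 9.361 = 132.5 kWh
Cost = 132.5 kWh × €0.272 = €36.03 ≈ €36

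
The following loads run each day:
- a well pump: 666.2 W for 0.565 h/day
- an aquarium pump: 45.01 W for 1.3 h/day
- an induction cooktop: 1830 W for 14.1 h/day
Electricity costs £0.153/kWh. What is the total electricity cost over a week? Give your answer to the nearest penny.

£28.10

well pump: 666.2 W × 0.565 h × 7 d = 2,635 Wh = 2.635 kWh
aquarium pump: 45.01 W × 1.3 h × 7 d = 410 Wh = 0.4096 kWh
induction cooktop: 1830 W × 14.1 h × 7 d = 180,621 Wh = 180.6 kWh
Total energy = 2.635 + 0.4096 + 180.6 = 183.7 kWh
Cost = 183.7 kWh × £0.153 = £28.10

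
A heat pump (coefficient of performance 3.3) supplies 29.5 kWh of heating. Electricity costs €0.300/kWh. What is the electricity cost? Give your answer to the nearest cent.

Electrical input = 29.5 kWh / 3.3 = 8.939 kWh
Cost = 8.939 × €0.300/kWh = €2.68

€2.68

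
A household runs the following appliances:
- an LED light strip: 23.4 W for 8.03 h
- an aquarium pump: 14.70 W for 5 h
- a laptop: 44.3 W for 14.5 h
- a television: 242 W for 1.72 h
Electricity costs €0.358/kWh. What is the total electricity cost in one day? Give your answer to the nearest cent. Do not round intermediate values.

LED light strip: 23.4 W × 8.03 h = 188 Wh = 0.1879 kWh
aquarium pump: 14.70 W × 5 h = 74 Wh = 0.0735 kWh
laptop: 44.3 W × 14.5 h = 642 Wh = 0.6423 kWh
television: 242 W × 1.72 h = 416 Wh = 0.4162 kWh
Total energy = 0.1879 + 0.0735 + 0.6423 + 0.4162 = 1.32 kWh
Cost = 1.32 kWh × €0.358 = €0.47

€0.47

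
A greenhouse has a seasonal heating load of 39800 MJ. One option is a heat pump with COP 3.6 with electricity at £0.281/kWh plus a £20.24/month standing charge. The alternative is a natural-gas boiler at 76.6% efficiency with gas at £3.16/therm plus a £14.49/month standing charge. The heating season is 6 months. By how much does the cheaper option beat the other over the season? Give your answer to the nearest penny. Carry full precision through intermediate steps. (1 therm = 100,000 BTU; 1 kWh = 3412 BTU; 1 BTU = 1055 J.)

£658.76

Heat load = 39800 MJ = 39,800,000,000 J / 1055 = 37,725,118 BTU
Gas: input = 37,725,118 / 0.766 = 49,249,502 BTU = 492.5 therm → 492.5 × £3.16 = £1,556.28; + 6 × £14.49 standing = £1,643.22
Heat pump: 37,725,118 BTU / 3412 = 11,060 kWh heat; / 3.6 = 3,071 kWh in → × £0.281 = £863.03; + 6 × £20.24 standing = £984.47
Difference = |£1,643.22 − £984.47| = £658.76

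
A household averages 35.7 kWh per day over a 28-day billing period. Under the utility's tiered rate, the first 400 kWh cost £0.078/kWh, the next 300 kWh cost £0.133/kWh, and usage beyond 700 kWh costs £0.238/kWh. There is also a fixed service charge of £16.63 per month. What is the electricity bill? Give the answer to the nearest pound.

Usage = 35.7 kWh/day × 28 days = 999.6 kWh
First 400 kWh × £0.078 = £31.20
Next 300 kWh × £0.133 = £39.90
Remaining 299.6 kWh × £0.238 = £71.30
Energy charge = £142.40; + service £16.63 = £159.03 ≈ £159

£159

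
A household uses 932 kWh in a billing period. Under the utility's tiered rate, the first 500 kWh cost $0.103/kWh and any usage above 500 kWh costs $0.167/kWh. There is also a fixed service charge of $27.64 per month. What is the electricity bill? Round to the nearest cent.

$151.28

First 500 kWh × $0.103 = $51.50
Remaining 432 kWh × $0.167 = $72.14
Energy charge = $123.64; + service $27.64 = $151.28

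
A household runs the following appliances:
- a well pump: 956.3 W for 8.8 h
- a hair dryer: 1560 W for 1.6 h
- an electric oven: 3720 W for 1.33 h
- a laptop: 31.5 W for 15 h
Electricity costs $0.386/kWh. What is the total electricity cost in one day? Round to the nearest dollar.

well pump: 956.3 W × 8.8 h = 8,415 Wh = 8.415 kWh
hair dryer: 1560 W × 1.6 h = 2,496 Wh = 2.496 kWh
electric oven: 3720 W × 1.33 h = 4,948 Wh = 4.948 kWh
laptop: 31.5 W × 15 h = 472 Wh = 0.4725 kWh
Total energy = 8.415 + 2.496 + 4.948 + 0.4725 = 16.33 kWh
Cost = 16.33 kWh × $0.386 = $6.30 ≈ $6

$6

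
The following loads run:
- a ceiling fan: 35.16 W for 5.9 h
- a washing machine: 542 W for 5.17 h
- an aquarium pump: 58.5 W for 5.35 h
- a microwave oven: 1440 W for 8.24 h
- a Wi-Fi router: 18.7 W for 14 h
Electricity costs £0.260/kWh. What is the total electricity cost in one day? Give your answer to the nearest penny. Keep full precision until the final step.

ceiling fan: 35.16 W × 5.9 h = 207 Wh = 0.2074 kWh
washing machine: 542 W × 5.17 h = 2,802 Wh = 2.802 kWh
aquarium pump: 58.5 W × 5.35 h = 313 Wh = 0.313 kWh
microwave oven: 1440 W × 8.24 h = 11,866 Wh = 11.87 kWh
Wi-Fi router: 18.7 W × 14 h = 262 Wh = 0.2618 kWh
Total energy = 0.2074 + 2.802 + 0.313 + 11.87 + 0.2618 = 15.45 kWh
Cost = 15.45 kWh × £0.260 = £4.02

£4.02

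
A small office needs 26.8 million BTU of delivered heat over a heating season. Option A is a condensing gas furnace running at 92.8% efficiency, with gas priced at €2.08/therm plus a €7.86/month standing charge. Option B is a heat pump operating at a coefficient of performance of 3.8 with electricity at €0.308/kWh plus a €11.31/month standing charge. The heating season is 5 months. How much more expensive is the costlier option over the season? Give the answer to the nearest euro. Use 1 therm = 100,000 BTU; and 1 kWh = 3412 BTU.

€53

Heat load = 26.8 × 10⁶ BTU = 26,800,000 BTU
Gas: input = 26,800,000 / 0.928 = 28,879,310 BTU = 288.8 therm → 288.8 × €2.08 = €600.69; + 5 × €7.86 standing = €639.99
Heat pump: 26,800,000 BTU / 3412 = 7,855 kWh heat; / 3.8 = 2,067 kWh in → × €0.308 = €636.64; + 5 × €11.31 standing = €693.19
Difference = |€639.99 − €693.19| = €53.20 ≈ €53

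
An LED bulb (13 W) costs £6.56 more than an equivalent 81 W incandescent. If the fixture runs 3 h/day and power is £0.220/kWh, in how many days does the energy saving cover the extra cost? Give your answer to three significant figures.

Power saved = 81 − 13 = 68 W
Daily energy saved = 68 W × 3 h = 204 Wh = 0.204 kWh
Daily savings = 0.204 × £0.220 = £0.0449
Payback = £6.56 / £0.0449 per day = 146.2 days

146 days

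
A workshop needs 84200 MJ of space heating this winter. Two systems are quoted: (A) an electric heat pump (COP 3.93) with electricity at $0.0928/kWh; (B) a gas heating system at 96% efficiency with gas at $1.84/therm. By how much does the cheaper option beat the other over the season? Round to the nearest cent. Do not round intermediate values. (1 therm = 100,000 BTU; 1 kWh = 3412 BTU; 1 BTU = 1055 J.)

$977.36

Heat load = 84200 MJ = 84,200,000,000 J / 1055 = 79,810,427 BTU
Gas: input = 79,810,427 / 0.96 = 83,135,861 BTU = 831.4 therm → 831.4 × $1.84 = $1,529.70
Heat pump: 79,810,427 BTU / 3412 = 23,390 kWh heat; / 3.93 = 5,952 kWh in → × $0.0928 = $552.34
Difference = |$1,529.70 − $552.34| = $977.36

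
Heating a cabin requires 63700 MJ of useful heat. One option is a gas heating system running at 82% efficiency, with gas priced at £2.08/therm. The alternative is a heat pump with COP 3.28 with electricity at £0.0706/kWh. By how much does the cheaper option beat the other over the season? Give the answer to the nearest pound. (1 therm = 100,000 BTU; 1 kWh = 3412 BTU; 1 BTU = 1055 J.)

Heat load = 63700 MJ = 63,700,000,000 J / 1055 = 60,379,147 BTU
Gas: input = 60,379,147 / 0.82 = 73,633,106 BTU = 736.3 therm → 736.3 × £2.08 = £1,531.57
Heat pump: 60,379,147 BTU / 3412 = 17,700 kWh heat; / 3.28 = 5,395 kWh in → × £0.0706 = £380.90
Difference = |£1,531.57 − £380.90| = £1,150.67 ≈ £1151

£1151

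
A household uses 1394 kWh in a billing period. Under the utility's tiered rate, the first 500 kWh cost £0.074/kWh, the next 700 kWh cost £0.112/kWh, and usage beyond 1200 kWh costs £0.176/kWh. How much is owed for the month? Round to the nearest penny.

First 500 kWh × £0.074 = £37.00
Next 700 kWh × £0.112 = £78.40
Remaining 194 kWh × £0.176 = £34.14
Total = £149.54

£149.54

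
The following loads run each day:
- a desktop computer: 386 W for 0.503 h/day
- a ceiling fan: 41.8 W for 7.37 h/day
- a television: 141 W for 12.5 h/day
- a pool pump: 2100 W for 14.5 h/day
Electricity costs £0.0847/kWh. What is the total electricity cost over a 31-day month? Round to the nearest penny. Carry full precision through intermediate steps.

desktop computer: 386 W × 0.503 h × 31 d = 6,019 Wh = 6.019 kWh
ceiling fan: 41.8 W × 7.37 h × 31 d = 9,550 Wh = 9.55 kWh
television: 141 W × 12.5 h × 31 d = 54,638 Wh = 54.64 kWh
pool pump: 2100 W × 14.5 h × 31 d = 943,950 Wh = 944 kWh
Total energy = 6.019 + 9.55 + 54.64 + 944 = 1,014 kWh
Cost = 1,014 kWh × £0.0847 = £85.90

£85.90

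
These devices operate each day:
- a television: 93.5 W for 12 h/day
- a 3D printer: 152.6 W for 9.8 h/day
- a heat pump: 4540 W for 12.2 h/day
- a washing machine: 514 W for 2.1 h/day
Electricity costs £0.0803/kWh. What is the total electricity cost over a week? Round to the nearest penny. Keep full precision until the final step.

television: 93.5 W × 12 h × 7 d = 7,854 Wh = 7.854 kWh
3D printer: 152.6 W × 9.8 h × 7 d = 10,468 Wh = 10.47 kWh
heat pump: 4540 W × 12.2 h × 7 d = 387,716 Wh = 387.7 kWh
washing machine: 514 W × 2.1 h × 7 d = 7,556 Wh = 7.556 kWh
Total energy = 7.854 + 10.47 + 387.7 + 7.556 = 413.6 kWh
Cost = 413.6 kWh × £0.0803 = £33.21

£33.21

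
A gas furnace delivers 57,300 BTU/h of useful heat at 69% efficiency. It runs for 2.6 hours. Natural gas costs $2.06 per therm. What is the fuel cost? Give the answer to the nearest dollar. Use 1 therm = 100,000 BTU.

Heat delivered = 57,300 BTU/h × 2.6 h = 148,980 BTU
Gas input = 148,980 / 0.69 = 215,913 BTU
= 215,913 / 100,000 = 2.159 therm
Cost = 2.159 × $2.06/therm = $4.45 ≈ $4

$4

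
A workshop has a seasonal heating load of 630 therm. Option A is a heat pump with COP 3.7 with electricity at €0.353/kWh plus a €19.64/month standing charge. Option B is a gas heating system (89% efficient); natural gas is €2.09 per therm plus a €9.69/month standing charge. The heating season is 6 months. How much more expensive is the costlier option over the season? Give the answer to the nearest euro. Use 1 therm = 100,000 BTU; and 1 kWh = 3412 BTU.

€342

Heat load = 630 therm × 100,000 = 63,000,000 BTU
Gas: input = 63,000,000 / 0.89 = 70,786,517 BTU = 707.9 therm → 707.9 × €2.09 = €1,479.44; + 6 × €9.69 standing = €1,537.58
Heat pump: 63,000,000 BTU / 3412 = 18,460 kWh heat; / 3.7 = 4,990 kWh in → × €0.353 = €1,761.59; + 6 × €19.64 standing = €1,879.43
Difference = |€1,537.58 − €1,879.43| = €341.85 ≈ €342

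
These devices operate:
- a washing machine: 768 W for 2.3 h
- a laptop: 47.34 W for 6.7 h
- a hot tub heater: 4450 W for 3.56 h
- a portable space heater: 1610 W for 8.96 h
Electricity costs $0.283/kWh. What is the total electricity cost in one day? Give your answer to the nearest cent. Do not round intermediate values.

washing machine: 768 W × 2.3 h = 1,766 Wh = 1.766 kWh
laptop: 47.34 W × 6.7 h = 317 Wh = 0.3172 kWh
hot tub heater: 4450 W × 3.56 h = 15,842 Wh = 15.84 kWh
portable space heater: 1610 W × 8.96 h = 14,426 Wh = 14.43 kWh
Total energy = 1.766 + 0.3172 + 15.84 + 14.43 = 32.35 kWh
Cost = 32.35 kWh × $0.283 = $9.16

$9.16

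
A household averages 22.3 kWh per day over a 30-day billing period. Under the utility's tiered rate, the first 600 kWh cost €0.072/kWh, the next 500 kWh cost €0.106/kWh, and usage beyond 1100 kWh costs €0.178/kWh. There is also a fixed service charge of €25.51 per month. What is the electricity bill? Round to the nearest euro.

€76

Usage = 22.3 kWh/day × 30 days = 669 kWh
First 600 kWh × €0.072 = €43.20
Next 69 kWh × €0.106 = €7.31
Remaining tier: 0 kWh (not reached)
Energy charge = €50.51; + service €25.51 = €76.02 ≈ €76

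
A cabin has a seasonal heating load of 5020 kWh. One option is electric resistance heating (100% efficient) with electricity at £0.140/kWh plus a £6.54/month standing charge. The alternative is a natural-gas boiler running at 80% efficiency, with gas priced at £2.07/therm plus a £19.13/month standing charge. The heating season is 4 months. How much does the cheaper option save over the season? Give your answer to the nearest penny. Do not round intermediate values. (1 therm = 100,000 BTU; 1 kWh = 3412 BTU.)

£209.25

Heat load = 5020 kWh × 3412 = 17,128,240 BTU
Gas: input = 17,128,240 / 0.80 = 21,410,300 BTU = 214.1 therm → 214.1 × £2.07 = £443.19; + 4 × £19.13 standing = £519.71
Electric: 17,128,240 BTU / 3412 = 5,020 kWh → × £0.140 = £702.80; + 4 × £6.54 standing = £728.96
Difference = |£519.71 − £728.96| = £209.25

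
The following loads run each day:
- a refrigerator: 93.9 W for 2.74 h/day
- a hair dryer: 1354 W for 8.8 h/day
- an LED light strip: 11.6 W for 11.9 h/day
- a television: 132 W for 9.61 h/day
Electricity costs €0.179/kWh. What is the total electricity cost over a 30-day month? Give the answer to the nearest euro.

€73

refrigerator: 93.9 W × 2.74 h × 30 d = 7,719 Wh = 7.719 kWh
hair dryer: 1354 W × 8.8 h × 30 d = 357,456 Wh = 357.5 kWh
LED light strip: 11.6 W × 11.9 h × 30 d = 4,141 Wh = 4.141 kWh
television: 132 W × 9.61 h × 30 d = 38,056 Wh = 38.06 kWh
Total energy = 7.719 + 357.5 + 4.141 + 38.06 = 407.4 kWh
Cost = 407.4 kWh × €0.179 = €72.92 ≈ €73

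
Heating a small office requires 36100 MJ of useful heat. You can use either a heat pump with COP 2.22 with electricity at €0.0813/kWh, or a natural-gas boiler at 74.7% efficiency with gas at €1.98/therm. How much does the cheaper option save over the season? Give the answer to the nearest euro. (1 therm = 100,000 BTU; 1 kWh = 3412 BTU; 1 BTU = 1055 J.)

Heat load = 36100 MJ = 36,100,000,000 J / 1055 = 34,218,009 BTU
Gas: input = 34,218,009 / 0.747 = 45,807,242 BTU = 458.1 therm → 458.1 × €1.98 = €906.98
Heat pump: 34,218,009 BTU / 3412 = 10,030 kWh heat; / 2.22 = 4,517 kWh in → × €0.0813 = €367.27
Difference = |€906.98 − €367.27| = €539.72 ≈ €540

€540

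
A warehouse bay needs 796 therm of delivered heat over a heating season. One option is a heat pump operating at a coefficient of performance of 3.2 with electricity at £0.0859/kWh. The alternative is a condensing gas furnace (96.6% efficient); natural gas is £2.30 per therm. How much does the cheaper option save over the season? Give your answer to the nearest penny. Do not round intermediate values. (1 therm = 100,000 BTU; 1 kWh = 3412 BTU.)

Heat load = 796 therm × 100,000 = 79,600,000 BTU
Gas: input = 79,600,000 / 0.966 = 82,401,656 BTU = 824 therm → 824 × £2.30 = £1,895.24
Heat pump: 79,600,000 BTU / 3412 = 23,330 kWh heat; / 3.2 = 7,290 kWh in → × £0.0859 = £626.25
Difference = |£1,895.24 − £626.25| = £1,268.99

£1268.99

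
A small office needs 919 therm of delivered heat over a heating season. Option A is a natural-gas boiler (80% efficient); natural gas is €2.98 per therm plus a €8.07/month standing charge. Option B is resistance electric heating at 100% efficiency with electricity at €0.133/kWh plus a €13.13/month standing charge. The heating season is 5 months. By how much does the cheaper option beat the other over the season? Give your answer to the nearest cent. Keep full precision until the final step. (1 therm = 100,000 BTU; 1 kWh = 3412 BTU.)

€184.29

Heat load = 919 therm × 100,000 = 91,900,000 BTU
Gas: input = 91,900,000 / 0.80 = 114,875,000 BTU = 1,149 therm → 1,149 × €2.98 = €3,423.28; + 5 × €8.07 standing = €3,463.62
Electric: 91,900,000 BTU / 3412 = 26,930 kWh → × €0.133 = €3,582.27; + 5 × €13.13 standing = €3,647.92
Difference = |€3,463.62 − €3,647.92| = €184.29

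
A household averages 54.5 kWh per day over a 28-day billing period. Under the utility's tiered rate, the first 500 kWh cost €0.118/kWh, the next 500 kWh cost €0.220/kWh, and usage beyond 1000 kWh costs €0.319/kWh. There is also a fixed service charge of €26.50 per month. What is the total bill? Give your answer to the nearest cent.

Usage = 54.5 kWh/day × 28 days = 1526 kWh
First 500 kWh × €0.118 = €59.00
Next 500 kWh × €0.220 = €110.00
Remaining 526 kWh × €0.319 = €167.79
Energy charge = €336.79; + service €26.50 = €363.29

€363.29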